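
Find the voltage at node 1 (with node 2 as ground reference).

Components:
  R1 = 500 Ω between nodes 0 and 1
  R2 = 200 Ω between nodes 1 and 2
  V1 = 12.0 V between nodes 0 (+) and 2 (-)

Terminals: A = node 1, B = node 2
Nodal analysis, taking node 2 as the 0 V reference.
Source V1 fixes V_0 = 12 V.
KCL at each unknown node (sum of currents leaving = 0; resistances in Ω):
  Node 1: (V_1 - 12)/500 + (V_1 - 0)/200 = 0
Collecting terms: 0.007 × V_1 = 0.024  =>  V_1 = 3.429 V
The requested potential is V_1 = 3.429 V.

Final answer: V_1 = 3.429 V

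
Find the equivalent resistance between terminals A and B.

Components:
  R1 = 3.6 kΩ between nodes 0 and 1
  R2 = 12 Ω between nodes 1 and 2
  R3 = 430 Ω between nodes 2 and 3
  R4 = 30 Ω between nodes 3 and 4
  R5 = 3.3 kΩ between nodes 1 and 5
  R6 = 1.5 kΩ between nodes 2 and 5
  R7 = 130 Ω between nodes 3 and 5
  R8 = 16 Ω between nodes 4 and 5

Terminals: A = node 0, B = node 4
The network is not a plain series/parallel combination. Inject a 1 A test current into terminal A (node 0) and return it from terminal B (node 4); then R_eq = V_A / (1 A).
Nodal analysis, taking node 4 as the 0 V reference.
Current source I_test pushes 1 A into node 0 and draws it out of node 4.
KCL at each unknown node (sum of currents leaving = 0; resistances in Ω):
  Node 0: (V_0 - V_1)/3600 - 1 = 0
  Node 1: (V_1 - V_0)/3600 + (V_1 - V_2)/12 + (V_1 - V_5)/3300 = 0
  Node 2: (V_2 - V_1)/12 + (V_2 - V_3)/430 + (V_2 - V_5)/1500 = 0
  Node 3: (V_3 - V_2)/430 + (V_3 - 0)/30 + (V_3 - V_5)/130 = 0
  Node 5: (V_5 - V_1)/3300 + (V_5 - V_2)/1500 + (V_5 - V_3)/130 + (V_5 - 0)/16 = 0
Collecting terms (coefficients in siemens):
  0.0002778·V_0 - 0.0002778·V_1 = 1
  0.08391·V_1 - 0.0002778·V_0 - 0.08333·V_2 - 0.000303·V_5 = 0
  0.08633·V_2 - 0.08333·V_1 - 0.002326·V_3 - 0.0006667·V_5 = 0
  0.04335·V_3 - 0.002326·V_2 - 0.007692·V_5 = 0
  0.07116·V_5 - 0.000303·V_1 - 0.0006667·V_2 - 0.007692·V_3 = 0
Solving these 5 simultaneous equations (Gaussian elimination) gives:
  V_0 = 3928 V, V_1 = 328 V, V_2 = 317.1 V, V_3 = 18.14 V
  V_5 = 6.328 V
R_eq = V_0 / 1 A = 3928 Ω = 3.928 kΩ

Final answer: 3.928 kΩ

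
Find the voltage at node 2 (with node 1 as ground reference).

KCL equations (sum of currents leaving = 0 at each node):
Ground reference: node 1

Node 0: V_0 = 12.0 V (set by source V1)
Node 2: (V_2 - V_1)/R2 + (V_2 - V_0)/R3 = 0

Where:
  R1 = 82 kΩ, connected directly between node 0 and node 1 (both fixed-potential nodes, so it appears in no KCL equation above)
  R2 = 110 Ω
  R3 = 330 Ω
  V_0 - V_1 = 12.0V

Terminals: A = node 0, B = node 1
Nodal analysis, taking node 1 as the 0 V reference.
Source V1 fixes V_0 = 12 V.
KCL at each unknown node (sum of currents leaving = 0; resistances in Ω):
  Node 2: (V_2 - 0)/110 + (V_2 - 12)/330 = 0
Collecting terms: 0.01212 × V_2 = 0.03636  =>  V_2 = 3 V
The requested potential is V_2 = 3 V.

Final answer: V_2 = 3 V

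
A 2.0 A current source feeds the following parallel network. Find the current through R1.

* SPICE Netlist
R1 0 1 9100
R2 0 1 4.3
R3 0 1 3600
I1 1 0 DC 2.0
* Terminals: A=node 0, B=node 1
All resistors sit directly between nodes 0 and 1, so they are in parallel and share one voltage V; the full source current 2 A splits among them.
1/R_par = 1/9100 + 1/4.3 + 1/3600 = 0.2329 S  =>  R_par = 4.293 Ω
V = I × R_par = 2 × 4.293 = 8.586 V
I_R1 = V/R1 = 8.586/9100 = 0.0009435 A

Final answer: 0.0009435 A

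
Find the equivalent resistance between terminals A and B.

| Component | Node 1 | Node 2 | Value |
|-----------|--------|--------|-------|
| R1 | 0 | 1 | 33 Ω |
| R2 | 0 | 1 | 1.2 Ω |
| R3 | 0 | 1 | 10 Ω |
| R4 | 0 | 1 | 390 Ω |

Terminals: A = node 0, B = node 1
Reduce the network between node 0 (A) and node 1 (B) by series/parallel combination:
  Rp1 = R1 ‖ R2 ‖ R3 ‖ R4 (parallel, all between nodes 0 and 1) = 1/(1/33 + 1/1.2 + 1/10 + 1/390) = 1.035 Ω
R_eq = 1.035 Ω

Final answer: 1.035 Ω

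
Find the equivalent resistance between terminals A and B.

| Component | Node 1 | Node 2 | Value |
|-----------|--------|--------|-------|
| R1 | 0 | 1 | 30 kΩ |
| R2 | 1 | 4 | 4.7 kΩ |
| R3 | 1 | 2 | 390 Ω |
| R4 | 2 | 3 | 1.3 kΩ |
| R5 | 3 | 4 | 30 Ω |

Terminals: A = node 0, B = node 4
Reduce the network between node 0 (A) and node 4 (B) by series/parallel combination:
  Rs1 = R3 + R4 (series, joined only at node 2) = 390 + 1300 = 1690 Ω
  Rs2 = R5 + Rs1 (series, joined only at node 3) = 30 + 1690 = 1720 Ω
  Rp1 = R2 ‖ Rs2 (parallel, both between nodes 1 and 4) = 1/(1/4700 + 1/1720) = 1259 Ω
  Rs3 = R1 + Rp1 (series, joined only at node 1) = 30000 + 1259 = 31260 Ω
R_eq = 31.26 kΩ

Final answer: 31.26 kΩ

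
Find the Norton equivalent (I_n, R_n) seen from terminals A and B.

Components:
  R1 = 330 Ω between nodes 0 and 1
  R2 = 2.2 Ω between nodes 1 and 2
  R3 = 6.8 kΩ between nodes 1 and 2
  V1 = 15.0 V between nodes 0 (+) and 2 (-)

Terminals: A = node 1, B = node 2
Find the Thévenin equivalent first; then I_n = V_th/R_th and R_n = R_th.
Step 1 — V_th is the open-circuit voltage V_A - V_B (nothing connected across the terminals).
Nodal analysis, taking node 2 as the 0 V reference.
Source V1 fixes V_0 = 15 V.
KCL at each unknown node (sum of currents leaving = 0; resistances in Ω):
  Node 1: (V_1 - 15)/330 + (V_1 - 0)/2.2 + (V_1 - 0)/6800 = 0
Collecting terms: 0.4577 × V_1 = 0.04545  =>  V_1 = 0.09931 V
V_th = V_1 - V_2 = 0.09931 - 0 = 0.09931 V
Step 2 — R_th: zero the source — replace V1 by a short circuit (node 2 merges into node 0) — and find the resistance seen between A (node 1) and B (node 0).
Reduce the network between node 1 (A) and node 0 (B) by series/parallel combination:
  Rp1 = R1 ‖ R2 ‖ R3 (parallel, all between nodes 0 and 1) = 1/(1/330 + 1/2.2 + 1/6800) = 2.185 Ω
R_th = 2.185 Ω
I_n = V_th/R_th = 0.09931/2.185 = 0.04545 A, and R_n = R_th = 2.185 Ω

Final answer: I_n = 0.04545 A, R_n = 2.185 Ω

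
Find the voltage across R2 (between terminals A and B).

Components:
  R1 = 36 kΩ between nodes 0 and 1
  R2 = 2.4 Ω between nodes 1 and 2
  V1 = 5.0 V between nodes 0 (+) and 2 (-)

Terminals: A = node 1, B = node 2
R1 and R2 are in series across V1 (node 0 → node 1 → node 2), and the output A–B is taken across R2, so this is a voltage divider.
Series current: I = V1/(R1 + R2) = 5/(36000 + 2.4) = 5/36000 = 0.0001389 A
V_R2 = I × R2 = V1 × R2/(R1 + R2) = 5 × 2.4/36000 = 0.0003333 V

Final answer: 0.0003333 V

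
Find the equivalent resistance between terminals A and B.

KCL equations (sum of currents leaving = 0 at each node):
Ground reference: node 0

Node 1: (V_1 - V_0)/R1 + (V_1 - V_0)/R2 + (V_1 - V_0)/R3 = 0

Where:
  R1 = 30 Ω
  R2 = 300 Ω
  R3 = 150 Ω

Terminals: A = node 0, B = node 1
Reduce the network between node 0 (A) and node 1 (B) by series/parallel combination:
  Rp1 = R1 ‖ R2 ‖ R3 (parallel, all between nodes 0 and 1) = 1/(1/30 + 1/300 + 1/150) = 23.08 Ω
R_eq = 23.08 Ω

Final answer: 23.08 Ω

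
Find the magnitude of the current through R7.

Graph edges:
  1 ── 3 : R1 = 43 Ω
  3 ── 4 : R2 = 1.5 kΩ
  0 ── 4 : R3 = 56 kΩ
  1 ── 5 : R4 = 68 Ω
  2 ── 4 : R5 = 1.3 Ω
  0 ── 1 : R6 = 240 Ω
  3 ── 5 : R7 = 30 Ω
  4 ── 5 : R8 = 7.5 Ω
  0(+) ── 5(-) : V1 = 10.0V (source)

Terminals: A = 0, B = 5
Nodal analysis, taking node 5 as the 0 V reference.
Source V1 fixes V_0 = 10 V.
KCL at each unknown node (sum of currents leaving = 0; resistances in Ω):
  Node 1: (V_1 - V_3)/43 + (V_1 - 0)/68 + (V_1 - 10)/240 = 0
  Node 2: (V_2 - V_4)/1.3 = 0
  Node 3: (V_3 - V_1)/43 + (V_3 - V_4)/1500 + (V_3 - 0)/30 = 0
  Node 4: (V_4 - V_3)/1500 + (V_4 - 10)/56000 + (V_4 - V_2)/1.3 + (V_4 - 0)/7.5 = 0
Collecting terms (coefficients in siemens):
  0.04213·V_1 - 0.02326·V_3 = 0.04167
  0.7692·V_2 - 0.7692·V_4 = 0
  0.05726·V_3 - 0.02326·V_1 - 0.0006667·V_4 = 0
  0.9032·V_4 - 0.7692·V_2 - 0.0006667·V_3 = 0.0001786
Solving these 4 simultaneous equations (Gaussian elimination) gives:
  V_1 = 1.275 V, V_2 = 0.003909 V, V_3 = 0.5179 V, V_4 = 0.003909 V
I_R7 = (V_3 - V_5)/R7 = (0.5179 - 0)/30 = 0.01726 A
|I_R7| = 0.01726 A

Final answer: |I_R7| = 0.01726 A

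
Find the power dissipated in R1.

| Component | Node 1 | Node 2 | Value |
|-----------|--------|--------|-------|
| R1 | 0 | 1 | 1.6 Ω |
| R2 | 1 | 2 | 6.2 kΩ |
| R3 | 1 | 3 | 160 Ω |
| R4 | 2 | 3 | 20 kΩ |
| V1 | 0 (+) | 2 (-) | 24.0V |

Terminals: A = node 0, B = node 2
Nodal analysis, taking node 2 as the 0 V reference.
Source V1 fixes V_0 = 24 V.
KCL at each unknown node (sum of currents leaving = 0; resistances in Ω):
  Node 1: (V_1 - 24)/1.6 + (V_1 - 0)/6200 + (V_1 - V_3)/160 = 0
  Node 3: (V_3 - V_1)/160 + (V_3 - 0)/20000 = 0
Collecting terms (coefficients in siemens):
  0.6314·V_1 - 0.00625·V_3 = 15
  0.0063·V_3 - 0.00625·V_1 = 0
Determinant D = (0.6314)(0.0063) - (-0.00625)(-0.00625) = 0.003939
V_1 = [(15)(0.0063) - (-0.00625)(0)]/D = 23.99 V
V_3 = [(0.6314)(0) - (15)(-0.00625)]/D = 23.8 V
I_R1 = (V_0 - V_1)/R1 = (24 - 23.99)/1.6 = 0.00506 A
P_R1 = I_R1² × R1 = (0.00506)² × 1.6 = 0.00004096 W

Final answer: 4.096e-05 W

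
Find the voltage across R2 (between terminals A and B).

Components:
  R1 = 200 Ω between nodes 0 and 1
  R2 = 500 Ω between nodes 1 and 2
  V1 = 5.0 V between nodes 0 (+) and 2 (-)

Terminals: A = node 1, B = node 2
R1 and R2 are in series across V1 (node 0 → node 1 → node 2), and the output A–B is taken across R2, so this is a voltage divider.
Series current: I = V1/(R1 + R2) = 5/(200 + 500) = 5/700 = 0.007143 A
V_R2 = I × R2 = V1 × R2/(R1 + R2) = 5 × 500/700 = 3.571 V

Final answer: 3.571 V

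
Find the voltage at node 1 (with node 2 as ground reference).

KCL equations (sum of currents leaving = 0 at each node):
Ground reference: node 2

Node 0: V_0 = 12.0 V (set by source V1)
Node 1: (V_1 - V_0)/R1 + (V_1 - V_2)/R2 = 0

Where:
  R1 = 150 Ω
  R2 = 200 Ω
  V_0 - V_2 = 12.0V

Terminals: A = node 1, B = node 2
Nodal analysis, taking node 2 as the 0 V reference.
Source V1 fixes V_0 = 12 V.
KCL at each unknown node (sum of currents leaving = 0; resistances in Ω):
  Node 1: (V_1 - 12)/150 + (V_1 - 0)/200 = 0
Collecting terms: 0.01167 × V_1 = 0.08  =>  V_1 = 6.857 V
The requested potential is V_1 = 6.857 V.

Final answer: V_1 = 6.857 V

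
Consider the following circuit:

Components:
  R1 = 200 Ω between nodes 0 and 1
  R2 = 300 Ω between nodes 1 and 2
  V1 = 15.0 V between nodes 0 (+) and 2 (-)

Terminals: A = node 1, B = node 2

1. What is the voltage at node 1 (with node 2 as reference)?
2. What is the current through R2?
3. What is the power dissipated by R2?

Nodal analysis, taking node 2 as the 0 V reference.
Source V1 fixes V_0 = 15 V.
KCL at each unknown node (sum of currents leaving = 0; resistances in Ω):
  Node 1: (V_1 - 15)/200 + (V_1 - 0)/300 = 0
Collecting terms: 0.008333 × V_1 = 0.075  =>  V_1 = 9 V
Part 1:
  Read off the nodal solution: V_1 = 9 V
Part 2:
  I_R2 = (V_1 - V_2)/R2 = (9 - 0)/300 = 0.03 A
  Magnitude: I_R2 = 0.03 A
Part 3:
  I_R2 = (V_1 - V_2)/R2 = (9 - 0)/300 = 0.03 A
  P_R2 = I_R2² × R2 = (0.03)² × 300 = 0.27 W

Final answers:
1. V_1 = 9 V
2. I_R2 = 0.03 A
3. P_R2 = 0.27 W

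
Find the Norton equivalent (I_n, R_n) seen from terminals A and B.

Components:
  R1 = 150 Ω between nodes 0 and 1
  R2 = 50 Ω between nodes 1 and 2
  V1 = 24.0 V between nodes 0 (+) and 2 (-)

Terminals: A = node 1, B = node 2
Find the Thévenin equivalent first; then I_n = V_th/R_th and R_n = R_th.
Step 1 — V_th is the open-circuit voltage V_A - V_B (nothing connected across the terminals).
Nodal analysis, taking node 2 as the 0 V reference.
Source V1 fixes V_0 = 24 V.
KCL at each unknown node (sum of currents leaving = 0; resistances in Ω):
  Node 1: (V_1 - 24)/150 + (V_1 - 0)/50 = 0
Collecting terms: 0.02667 × V_1 = 0.16  =>  V_1 = 6 V
V_th = V_1 - V_2 = 6 - 0 = 6 V
Step 2 — R_th: zero the source — replace V1 by a short circuit (node 2 merges into node 0) — and find the resistance seen between A (node 1) and B (node 0).
Reduce the network between node 1 (A) and node 0 (B) by series/parallel combination:
  Rp1 = R1 ‖ R2 (parallel, both between nodes 0 and 1) = 1/(1/150 + 1/50) = 37.5 Ω
R_th = 37.5 Ω
I_n = V_th/R_th = 6/37.5 = 0.16 A, and R_n = R_th = 37.5 Ω

Final answer: I_n = 0.16 A, R_n = 37.5 Ω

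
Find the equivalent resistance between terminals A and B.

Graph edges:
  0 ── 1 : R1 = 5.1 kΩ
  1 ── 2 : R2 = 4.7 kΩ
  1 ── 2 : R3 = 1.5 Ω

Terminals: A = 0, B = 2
Reduce the network between node 0 (A) and node 2 (B) by series/parallel combination:
  Rp1 = R2 ‖ R3 (parallel, both between nodes 1 and 2) = 1/(1/4700 + 1/1.5) = 1.5 Ω
  Rs1 = R1 + Rp1 (series, joined only at node 1) = 5100 + 1.5 = 5101 Ω
R_eq = 5.101 kΩ

Final answer: 5.101 kΩ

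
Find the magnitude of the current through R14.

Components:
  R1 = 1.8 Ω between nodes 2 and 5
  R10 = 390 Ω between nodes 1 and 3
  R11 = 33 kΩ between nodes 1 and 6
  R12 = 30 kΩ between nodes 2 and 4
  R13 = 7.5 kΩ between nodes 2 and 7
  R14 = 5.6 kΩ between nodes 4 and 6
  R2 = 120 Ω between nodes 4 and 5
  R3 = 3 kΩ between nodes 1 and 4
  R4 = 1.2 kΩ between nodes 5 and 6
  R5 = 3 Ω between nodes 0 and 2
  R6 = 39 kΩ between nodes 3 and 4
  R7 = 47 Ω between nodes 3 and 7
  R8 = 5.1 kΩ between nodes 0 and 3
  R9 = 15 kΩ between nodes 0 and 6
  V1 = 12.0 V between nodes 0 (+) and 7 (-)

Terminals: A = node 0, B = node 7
Nodal analysis, taking node 7 as the 0 V reference.
Source V1 fixes V_0 = 12 V.
KCL at each unknown node (sum of currents leaving = 0; resistances in Ω):
  Node 1: (V_1 - V_4)/3000 + (V_1 - V_3)/390 + (V_1 - V_6)/33000 = 0
  Node 2: (V_2 - V_5)/1.8 + (V_2 - 12)/3 + (V_2 - V_4)/30000 + (V_2 - 0)/7500 = 0
  Node 3: (V_3 - V_4)/39000 + (V_3 - 0)/47 + (V_3 - 12)/5100 + (V_3 - V_1)/390 = 0
  Node 4: (V_4 - V_5)/120 + (V_4 - V_1)/3000 + (V_4 - V_3)/39000 + (V_4 - V_2)/30000 + (V_4 - V_6)/5600 = 0
  Node 5: (V_5 - V_2)/1.8 + (V_5 - V_4)/120 + (V_5 - V_6)/1200 = 0
  Node 6: (V_6 - V_5)/1200 + (V_6 - 12)/15000 + (V_6 - V_1)/33000 + (V_6 - V_4)/5600 = 0
Collecting terms (coefficients in siemens):
  0.002928·V_1 - 0.002564·V_3 - 0.0003333·V_4 - 0.0000303·V_6 = 0
  0.8891·V_2 - 0.00003333·V_4 - 0.5556·V_5 = 4
  0.02406·V_3 - 0.002564·V_1 - 0.00002564·V_4 = 0.002353
  0.008904·V_4 - 0.0003333·V_1 - 0.00003333·V_2 - 0.00002564·V_3 - 0.008333·V_5 - 0.0001786·V_6 = 0
  0.5647·V_5 - 0.5556·V_2 - 0.008333·V_4 - 0.0008333·V_6 = 0
  0.001109·V_6 - 0.0000303·V_1 - 0.0001786·V_4 - 0.0008333·V_5 = 0.0008
Solving these 6 simultaneous equations (Gaussian elimination) gives:
  V_1 = 1.69 V, V_2 = 11.98 V, V_3 = 0.2901 V, V_4 = 11.55 V
  V_5 = 11.98 V, V_6 = 11.63 V
I_R14 = (V_4 - V_6)/R14 = (11.55 - 11.63)/5600 = -0.00001383 A
|I_R14| = 0.00001383 A

Final answer: |I_R14| = 1.383e-05 A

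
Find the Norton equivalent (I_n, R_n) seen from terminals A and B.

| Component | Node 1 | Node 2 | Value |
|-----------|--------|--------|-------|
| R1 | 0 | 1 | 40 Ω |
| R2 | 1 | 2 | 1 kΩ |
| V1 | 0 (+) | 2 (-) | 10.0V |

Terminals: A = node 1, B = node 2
Find the Thévenin equivalent first; then I_n = V_th/R_th and R_n = R_th.
Step 1 — V_th is the open-circuit voltage V_A - V_B (nothing connected across the terminals).
Nodal analysis, taking node 2 as the 0 V reference.
Source V1 fixes V_0 = 10 V.
KCL at each unknown node (sum of currents leaving = 0; resistances in Ω):
  Node 1: (V_1 - 10)/40 + (V_1 - 0)/1000 = 0
Collecting terms: 0.026 × V_1 = 0.25  =>  V_1 = 9.615 V
V_th = V_1 - V_2 = 9.615 - 0 = 9.615 V
Step 2 — R_th: zero the source — replace V1 by a short circuit (node 2 merges into node 0) — and find the resistance seen between A (node 1) and B (node 0).
Reduce the network between node 1 (A) and node 0 (B) by series/parallel combination:
  Rp1 = R1 ‖ R2 (parallel, both between nodes 0 and 1) = 1/(1/40 + 1/1000) = 38.46 Ω
R_th = 38.46 Ω
I_n = V_th/R_th = 9.615/38.46 = 0.25 A, and R_n = R_th = 38.46 Ω

Final answer: I_n = 0.25 A, R_n = 38.46 Ω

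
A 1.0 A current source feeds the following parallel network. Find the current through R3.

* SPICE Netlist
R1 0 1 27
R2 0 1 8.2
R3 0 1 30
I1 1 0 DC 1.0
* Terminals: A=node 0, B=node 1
All resistors sit directly between nodes 0 and 1, so they are in parallel and share one voltage V; the full source current 1 A splits among them.
1/R_par = 1/27 + 1/8.2 + 1/30 = 0.1923 S  =>  R_par = 5.2 Ω
V = I × R_par = 1 × 5.2 = 5.2 V
I_R3 = V/R3 = 5.2/30 = 0.1733 A

Final answer: 0.1733 A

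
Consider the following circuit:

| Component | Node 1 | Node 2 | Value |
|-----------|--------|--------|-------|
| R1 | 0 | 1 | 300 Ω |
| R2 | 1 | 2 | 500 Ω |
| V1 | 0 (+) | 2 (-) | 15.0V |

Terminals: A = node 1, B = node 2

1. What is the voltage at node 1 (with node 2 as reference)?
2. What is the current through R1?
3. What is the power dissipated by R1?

Nodal analysis, taking node 2 as the 0 V reference.
Source V1 fixes V_0 = 15 V.
KCL at each unknown node (sum of currents leaving = 0; resistances in Ω):
  Node 1: (V_1 - 15)/300 + (V_1 - 0)/500 = 0
Collecting terms: 0.005333 × V_1 = 0.05  =>  V_1 = 9.375 V
Part 1:
  Read off the nodal solution: V_1 = 9.375 V
Part 2:
  I_R1 = (V_0 - V_1)/R1 = (15 - 9.375)/300 = 0.01875 A
  Magnitude: I_R1 = 0.01875 A
Part 3:
  I_R1 = (V_0 - V_1)/R1 = (15 - 9.375)/300 = 0.01875 A
  P_R1 = I_R1² × R1 = (0.01875)² × 300 = 0.1055 W

Final answers:
1. V_1 = 9.375 V
2. I_R1 = 0.01875 A
3. P_R1 = 0.1055 W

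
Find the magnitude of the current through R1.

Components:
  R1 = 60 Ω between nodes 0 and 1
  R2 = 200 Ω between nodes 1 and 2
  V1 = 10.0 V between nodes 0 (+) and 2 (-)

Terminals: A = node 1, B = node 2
Nodal analysis, taking node 2 as the 0 V reference.
Source V1 fixes V_0 = 10 V.
KCL at each unknown node (sum of currents leaving = 0; resistances in Ω):
  Node 1: (V_1 - 10)/60 + (V_1 - 0)/200 = 0
Collecting terms: 0.02167 × V_1 = 0.1667  =>  V_1 = 7.692 V
I_R1 = (V_0 - V_1)/R1 = (10 - 7.692)/60 = 0.03846 A
|I_R1| = 0.03846 A

Final answer: |I_R1| = 0.03846 A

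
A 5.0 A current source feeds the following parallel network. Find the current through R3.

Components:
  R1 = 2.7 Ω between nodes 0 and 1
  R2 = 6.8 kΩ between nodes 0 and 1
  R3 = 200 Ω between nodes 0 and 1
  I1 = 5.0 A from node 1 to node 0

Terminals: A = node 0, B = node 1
All resistors sit directly between nodes 0 and 1, so they are in parallel and share one voltage V; the full source current 5 A splits among them.
1/R_par = 1/2.7 + 1/6800 + 1/200 = 0.3755 S  =>  R_par = 2.663 Ω
V = I × R_par = 5 × 2.663 = 13.31 V
I_R3 = V/R3 = 13.31/200 = 0.06657 A

Final answer: 0.06657 A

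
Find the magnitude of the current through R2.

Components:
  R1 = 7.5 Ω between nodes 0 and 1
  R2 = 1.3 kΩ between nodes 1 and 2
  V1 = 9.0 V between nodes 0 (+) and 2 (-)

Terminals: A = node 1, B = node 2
Nodal analysis, taking node 2 as the 0 V reference.
Source V1 fixes V_0 = 9 V.
KCL at each unknown node (sum of currents leaving = 0; resistances in Ω):
  Node 1: (V_1 - 9)/7.5 + (V_1 - 0)/1300 = 0
Collecting terms: 0.1341 × V_1 = 1.2  =>  V_1 = 8.948 V
I_R2 = (V_1 - V_2)/R2 = (8.948 - 0)/1300 = 0.006883 A
|I_R2| = 0.006883 A

Final answer: |I_R2| = 0.006883 A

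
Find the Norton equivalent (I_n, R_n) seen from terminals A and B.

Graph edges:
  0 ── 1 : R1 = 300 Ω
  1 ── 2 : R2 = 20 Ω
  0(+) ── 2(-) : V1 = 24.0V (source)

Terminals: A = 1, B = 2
Find the Thévenin equivalent first; then I_n = V_th/R_th and R_n = R_th.
Step 1 — V_th is the open-circuit voltage V_A - V_B (nothing connected across the terminals).
Nodal analysis, taking node 2 as the 0 V reference.
Source V1 fixes V_0 = 24 V.
KCL at each unknown node (sum of currents leaving = 0; resistances in Ω):
  Node 1: (V_1 - 24)/300 + (V_1 - 0)/20 = 0
Collecting terms: 0.05333 × V_1 = 0.08  =>  V_1 = 1.5 V
V_th = V_1 - V_2 = 1.5 - 0 = 1.5 V
Step 2 — R_th: zero the source — replace V1 by a short circuit (node 2 merges into node 0) — and find the resistance seen between A (node 1) and B (node 0).
Reduce the network between node 1 (A) and node 0 (B) by series/parallel combination:
  Rp1 = R1 ‖ R2 (parallel, both between nodes 0 and 1) = 1/(1/300 + 1/20) = 18.75 Ω
R_th = 18.75 Ω
I_n = V_th/R_th = 1.5/18.75 = 0.08 A, and R_n = R_th = 18.75 Ω

Final answer: I_n = 0.08 A, R_n = 18.75 Ω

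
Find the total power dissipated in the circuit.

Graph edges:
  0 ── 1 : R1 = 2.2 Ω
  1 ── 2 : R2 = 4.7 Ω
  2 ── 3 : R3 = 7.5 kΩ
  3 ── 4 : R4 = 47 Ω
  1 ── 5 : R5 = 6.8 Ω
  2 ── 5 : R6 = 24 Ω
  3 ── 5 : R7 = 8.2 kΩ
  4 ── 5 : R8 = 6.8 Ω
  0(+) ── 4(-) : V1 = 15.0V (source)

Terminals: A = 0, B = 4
Nodal analysis, taking node 4 as the 0 V reference.
Source V1 fixes V_0 = 15 V.
KCL at each unknown node (sum of currents leaving = 0; resistances in Ω):
  Node 1: (V_1 - 15)/2.2 + (V_1 - V_2)/4.7 + (V_1 - V_5)/6.8 = 0
  Node 2: (V_2 - V_1)/4.7 + (V_2 - V_3)/7500 + (V_2 - V_5)/24 = 0
  Node 3: (V_3 - V_2)/7500 + (V_3 - 0)/47 + (V_3 - V_5)/8200 = 0
  Node 5: (V_5 - V_1)/6.8 + (V_5 - V_2)/24 + (V_5 - V_3)/8200 + (V_5 - 0)/6.8 = 0
Collecting terms (coefficients in siemens):
  0.8144·V_1 - 0.2128·V_2 - 0.1471·V_5 = 6.818
  0.2546·V_2 - 0.2128·V_1 - 0.0001333·V_3 - 0.04167·V_5 = 0
  0.02153·V_3 - 0.0001333·V_2 - 0.000122·V_5 = 0
  0.3359·V_5 - 0.1471·V_1 - 0.04167·V_2 - 0.000122·V_3 = 0
Solving these 4 simultaneous equations (Gaussian elimination) gives:
  V_1 = 12.72 V, V_2 = 11.78 V, V_3 = 0.1128 V, V_5 = 7.03 V
Power in each resistor, P = (ΔV)²/R:
  P_R1 = (15 - 12.72)²/2.2 = 2.363 W
  P_R2 = (12.72 - 11.78)²/4.7 = 0.1872 W
  P_R3 = (11.78 - 0.1128)²/7500 = 0.01816 W
  P_R4 = (0.1128 - 0)²/47 = 0.0002706 W
  P_R5 = (12.72 - 7.03)²/6.8 = 4.761 W
  P_R6 = (11.78 - 7.03)²/24 = 0.9408 W
  P_R7 = (0.1128 - 7.03)²/8200 = 0.005836 W
  P_R8 = (0 - 7.03)²/6.8 = 7.269 W
P_total = P_R1 + P_R2 + P_R3 + P_R4 + P_R5 + P_R6 + P_R7 + P_R8 = 15.54 W

Final answer: 15.54 W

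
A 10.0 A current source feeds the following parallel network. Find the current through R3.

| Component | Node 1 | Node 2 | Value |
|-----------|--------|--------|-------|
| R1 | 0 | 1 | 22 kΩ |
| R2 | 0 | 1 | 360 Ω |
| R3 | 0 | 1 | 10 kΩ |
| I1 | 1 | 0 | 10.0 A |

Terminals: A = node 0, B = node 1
All resistors sit directly between nodes 0 and 1, so they are in parallel and share one voltage V; the full source current 10 A splits among them.
1/R_par = 1/22000 + 1/360 + 1/10000 = 0.002923 S  =>  R_par = 342.1 Ω
V = I × R_par = 10 × 342.1 = 3421 V
I_R3 = V/R3 = 3421/10000 = 0.3421 A

Final answer: 0.3421 A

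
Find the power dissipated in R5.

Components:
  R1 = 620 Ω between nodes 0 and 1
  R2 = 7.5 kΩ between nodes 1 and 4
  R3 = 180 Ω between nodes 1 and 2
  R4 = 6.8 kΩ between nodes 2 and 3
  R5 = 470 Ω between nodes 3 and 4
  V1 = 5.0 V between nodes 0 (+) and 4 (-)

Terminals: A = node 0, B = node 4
Nodal analysis, taking node 4 as the 0 V reference.
Source V1 fixes V_0 = 5 V.
KCL at each unknown node (sum of currents leaving = 0; resistances in Ω):
  Node 1: (V_1 - 5)/620 + (V_1 - 0)/7500 + (V_1 - V_2)/180 = 0
  Node 2: (V_2 - V_1)/180 + (V_2 - V_3)/6800 = 0
  Node 3: (V_3 - V_2)/6800 + (V_3 - 0)/470 = 0
Collecting terms (coefficients in siemens):
  0.007302·V_1 - 0.005556·V_2 = 0.008065
  0.005703·V_2 - 0.005556·V_1 - 0.0001471·V_3 = 0
  0.002275·V_3 - 0.0001471·V_2 = 0
Solving these 3 simultaneous equations (Gaussian elimination) gives:
  V_1 = 4.289 V, V_2 = 4.185 V, V_3 = 0.2706 V
I_R5 = (V_3 - V_4)/R5 = (0.2706 - 0)/470 = 0.0005756 A
P_R5 = I_R5² × R5 = (0.0005756)² × 470 = 0.0001557 W

Final answer: 0.0001557 W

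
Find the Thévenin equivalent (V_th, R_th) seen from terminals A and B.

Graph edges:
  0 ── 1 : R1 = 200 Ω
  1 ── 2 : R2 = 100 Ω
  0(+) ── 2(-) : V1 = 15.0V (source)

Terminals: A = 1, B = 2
Step 1 — V_th is the open-circuit voltage V_A - V_B (nothing connected across the terminals).
Nodal analysis, taking node 2 as the 0 V reference.
Source V1 fixes V_0 = 15 V.
KCL at each unknown node (sum of currents leaving = 0; resistances in Ω):
  Node 1: (V_1 - 15)/200 + (V_1 - 0)/100 = 0
Collecting terms: 0.015 × V_1 = 0.075  =>  V_1 = 5 V
V_th = V_1 - V_2 = 5 - 0 = 5 V
Step 2 — R_th: zero the source — replace V1 by a short circuit (node 2 merges into node 0) — and find the resistance seen between A (node 1) and B (node 0).
Reduce the network between node 1 (A) and node 0 (B) by series/parallel combination:
  Rp1 = R1 ‖ R2 (parallel, both between nodes 0 and 1) = 1/(1/200 + 1/100) = 66.67 Ω
R_th = 66.67 Ω

Final answer: V_th = 5 V, R_th = 66.67 Ω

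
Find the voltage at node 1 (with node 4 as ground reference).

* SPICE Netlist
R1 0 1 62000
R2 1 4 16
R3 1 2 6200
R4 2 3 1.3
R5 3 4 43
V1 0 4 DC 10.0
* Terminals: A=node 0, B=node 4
Nodal analysis, taking node 4 as the 0 V reference.
Source V1 fixes V_0 = 10 V.
KCL at each unknown node (sum of currents leaving = 0; resistances in Ω):
  Node 1: (V_1 - 10)/62000 + (V_1 - 0)/16 + (V_1 - V_2)/6200 = 0
  Node 2: (V_2 - V_1)/6200 + (V_2 - V_3)/1.3 = 0
  Node 3: (V_3 - V_2)/1.3 + (V_3 - 0)/43 = 0
Collecting terms (coefficients in siemens):
  0.06268·V_1 - 0.0001613·V_2 = 0.0001613
  0.7694·V_2 - 0.0001613·V_1 - 0.7692·V_3 = 0
  0.7925·V_3 - 0.7692·V_2 = 0
Solving these 3 simultaneous equations (Gaussian elimination) gives:
  V_1 = 0.002573 V, V_2 = 0.00001826 V, V_3 = 0.00001772 V
The requested potential is V_1 = 0.002573 V.

Final answer: V_1 = 0.002573 V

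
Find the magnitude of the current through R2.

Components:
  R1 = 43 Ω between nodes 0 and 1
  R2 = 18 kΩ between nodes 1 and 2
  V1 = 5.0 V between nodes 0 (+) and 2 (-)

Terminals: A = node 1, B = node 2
Nodal analysis, taking node 2 as the 0 V reference.
Source V1 fixes V_0 = 5 V.
KCL at each unknown node (sum of currents leaving = 0; resistances in Ω):
  Node 1: (V_1 - 5)/43 + (V_1 - 0)/18000 = 0
Collecting terms: 0.02331 × V_1 = 0.1163  =>  V_1 = 4.988 V
I_R2 = (V_1 - V_2)/R2 = (4.988 - 0)/18000 = 0.0002771 A
|I_R2| = 0.0002771 A

Final answer: |I_R2| = 0.0002771 A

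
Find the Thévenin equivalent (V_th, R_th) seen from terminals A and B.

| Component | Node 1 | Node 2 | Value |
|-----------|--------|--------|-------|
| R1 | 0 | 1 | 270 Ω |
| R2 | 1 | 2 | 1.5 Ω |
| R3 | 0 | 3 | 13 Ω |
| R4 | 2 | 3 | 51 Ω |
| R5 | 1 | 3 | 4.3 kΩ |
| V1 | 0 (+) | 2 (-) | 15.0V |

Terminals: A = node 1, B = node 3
Step 1 — V_th is the open-circuit voltage V_A - V_B (nothing connected across the terminals).
Nodal analysis, taking node 2 as the 0 V reference.
Source V1 fixes V_0 = 15 V.
KCL at each unknown node (sum of currents leaving = 0; resistances in Ω):
  Node 1: (V_1 - 15)/270 + (V_1 - 0)/1.5 + (V_1 - V_3)/4300 = 0
  Node 3: (V_3 - 15)/13 + (V_3 - 0)/51 + (V_3 - V_1)/4300 = 0
Collecting terms (coefficients in siemens):
  0.6706·V_1 - 0.0002326·V_3 = 0.05556
  0.09676·V_3 - 0.0002326·V_1 = 1.154
Determinant D = (0.6706)(0.09676) - (-0.0002326)(-0.0002326) = 0.06489
V_1 = [(0.05556)(0.09676) - (-0.0002326)(1.154)]/D = 0.08698 V
V_3 = [(0.6706)(1.154) - (0.05556)(-0.0002326)]/D = 11.92 V
V_th = V_1 - V_3 = 0.08698 - 11.92 = -11.84 V
Step 2 — R_th: zero the source — replace V1 by a short circuit (node 2 merges into node 0) — and find the resistance seen between A (node 1) and B (node 3).
Reduce the network between node 1 (A) and node 3 (B) by series/parallel combination:
  Rp1 = R1 ‖ R2 (parallel, both between nodes 0 and 1) = 1/(1/270 + 1/1.5) = 1.492 Ω
  Rp2 = R3 ‖ R4 (parallel, both between nodes 0 and 3) = 1/(1/13 + 1/51) = 10.36 Ω
  Rs1 = Rp1 + Rp2 (series, joined only at node 0) = 1.492 + 10.36 = 11.85 Ω
  Rp3 = R5 ‖ Rs1 (parallel, both between nodes 1 and 3) = 1/(1/4300 + 1/11.85) = 11.82 Ω
R_th = 11.82 Ω

Final answer: V_th = -11.84 V, R_th = 11.82 Ω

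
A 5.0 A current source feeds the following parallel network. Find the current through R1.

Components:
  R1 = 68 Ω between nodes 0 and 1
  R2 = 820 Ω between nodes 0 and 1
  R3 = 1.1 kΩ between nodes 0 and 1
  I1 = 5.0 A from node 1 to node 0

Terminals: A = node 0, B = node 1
All resistors sit directly between nodes 0 and 1, so they are in parallel and share one voltage V; the full source current 5 A splits among them.
1/R_par = 1/68 + 1/820 + 1/1100 = 0.01683 S  =>  R_par = 59.4 Ω
V = I × R_par = 5 × 59.4 = 297 V
I_R1 = V/R1 = 297/68 = 4.368 A

Final answer: 4.368 A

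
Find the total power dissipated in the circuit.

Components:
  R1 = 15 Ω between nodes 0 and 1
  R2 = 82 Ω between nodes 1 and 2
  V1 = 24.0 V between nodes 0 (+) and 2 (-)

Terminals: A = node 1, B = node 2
Nodal analysis, taking node 2 as the 0 V reference.
Source V1 fixes V_0 = 24 V.
KCL at each unknown node (sum of currents leaving = 0; resistances in Ω):
  Node 1: (V_1 - 24)/15 + (V_1 - 0)/82 = 0
Collecting terms: 0.07886 × V_1 = 1.6  =>  V_1 = 20.29 V
Power in each resistor, P = (ΔV)²/R:
  P_R1 = (24 - 20.29)²/15 = 0.9183 W
  P_R2 = (20.29 - 0)²/82 = 5.02 W
P_total = P_R1 + P_R2 = 5.938 W

Final answer: 5.938 W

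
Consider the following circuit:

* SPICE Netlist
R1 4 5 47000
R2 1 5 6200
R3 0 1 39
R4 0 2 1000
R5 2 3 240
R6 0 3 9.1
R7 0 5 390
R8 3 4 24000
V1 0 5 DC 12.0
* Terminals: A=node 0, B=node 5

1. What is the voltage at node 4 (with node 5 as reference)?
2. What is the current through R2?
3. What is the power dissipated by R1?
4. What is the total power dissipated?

Nodal analysis, taking node 5 as the 0 V reference.
Source V1 fixes V_0 = 12 V.
KCL at each unknown node (sum of currents leaving = 0; resistances in Ω):
  Node 1: (V_1 - 0)/6200 + (V_1 - 12)/39 = 0
  Node 2: (V_2 - 12)/1000 + (V_2 - V_3)/240 = 0
  Node 3: (V_3 - V_2)/240 + (V_3 - 12)/9.1 + (V_3 - V_4)/24000 = 0
  Node 4: (V_4 - 0)/47000 + (V_4 - V_3)/24000 = 0
Collecting terms (coefficients in siemens):
  0.0258·V_1 = 0.3077
  0.005167·V_2 - 0.004167·V_3 = 0.012
  0.1141·V_3 - 0.004167·V_2 - 0.00004167·V_4 = 1.319
  0.00006294·V_4 - 0.00004167·V_3 = 0
Solving these 4 simultaneous equations (Gaussian elimination) gives:
  V_1 = 11.92 V, V_2 = 12 V, V_3 = 12 V, V_4 = 7.943 V
Part 1:
  Read off the nodal solution: V_4 = 7.943 V
Part 2:
  I_R2 = (V_1 - V_5)/R2 = (11.92 - 0)/6200 = 0.001923 A
  Magnitude: I_R2 = 0.001923 A
Part 3:
  I_R1 = (V_4 - V_5)/R1 = (7.943 - 0)/47000 = 0.000169 A
  P_R1 = I_R1² × R1 = (0.000169)² × 47000 = 0.001342 W
Part 4:
  Power in each resistor, P = (ΔV)²/R:
    P_R1 = (7.943 - 0)²/47000 = 0.001342 W
    P_R2 = (11.92 - 0)²/6200 = 0.02294 W
    P_R3 = (12 - 11.92)²/39 = 0.0001443 W
    P_R4 = (12 - 12)²/1000 = 0.000000001516 W
    P_R5 = (12 - 12)²/240 = 0.0000000003638 W
    P_R6 = (12 - 12)²/9.1 = 0.0000002561 W
    P_R7 = (12 - 0)²/390 = 0.3692 W
    P_R8 = (12 - 7.943)²/24000 = 0.0006854 W
  P_total = P_R1 + P_R2 + P_R3 + P_R4 + P_R5 + P_R6 + P_R7 + P_R8 = 0.3943 W

Final answers:
1. V_4 = 7.943 V
2. I_R2 = 0.001923 A
3. P_R1 = 0.001342 W
4. P_total = 0.3943 W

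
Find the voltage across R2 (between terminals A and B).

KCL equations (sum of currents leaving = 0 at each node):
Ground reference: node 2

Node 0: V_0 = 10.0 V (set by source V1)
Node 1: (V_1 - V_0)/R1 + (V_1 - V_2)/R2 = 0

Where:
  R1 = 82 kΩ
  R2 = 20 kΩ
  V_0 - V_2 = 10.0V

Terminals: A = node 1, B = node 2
R1 and R2 are in series across V1 (node 0 → node 1 → node 2), and the output A–B is taken across R2, so this is a voltage divider.
Series current: I = V1/(R1 + R2) = 10/(82000 + 20000) = 10/102000 = 0.00009804 A
V_R2 = I × R2 = V1 × R2/(R1 + R2) = 10 × 20000/102000 = 1.961 V

Final answer: 1.961 V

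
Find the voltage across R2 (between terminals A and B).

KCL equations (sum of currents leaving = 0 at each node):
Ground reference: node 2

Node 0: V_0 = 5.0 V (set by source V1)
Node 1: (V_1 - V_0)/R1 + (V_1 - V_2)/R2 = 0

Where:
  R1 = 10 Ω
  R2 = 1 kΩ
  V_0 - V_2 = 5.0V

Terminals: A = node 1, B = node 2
R1 and R2 are in series across V1 (node 0 → node 1 → node 2), and the output A–B is taken across R2, so this is a voltage divider.
Series current: I = V1/(R1 + R2) = 5/(10 + 1000) = 5/1010 = 0.00495 A
V_R2 = I × R2 = V1 × R2/(R1 + R2) = 5 × 1000/1010 = 4.95 V

Final answer: 4.95 V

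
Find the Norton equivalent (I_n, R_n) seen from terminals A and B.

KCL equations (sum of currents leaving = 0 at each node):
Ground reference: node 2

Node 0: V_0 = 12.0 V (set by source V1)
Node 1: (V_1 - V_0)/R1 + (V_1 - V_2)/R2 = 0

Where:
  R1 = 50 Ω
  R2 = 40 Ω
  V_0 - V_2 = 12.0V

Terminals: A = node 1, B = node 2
Find the Thévenin equivalent first; then I_n = V_th/R_th and R_n = R_th.
Step 1 — V_th is the open-circuit voltage V_A - V_B (nothing connected across the terminals).
Nodal analysis, taking node 2 as the 0 V reference.
Source V1 fixes V_0 = 12 V.
KCL at each unknown node (sum of currents leaving = 0; resistances in Ω):
  Node 1: (V_1 - 12)/50 + (V_1 - 0)/40 = 0
Collecting terms: 0.045 × V_1 = 0.24  =>  V_1 = 5.333 V
V_th = V_1 - V_2 = 5.333 - 0 = 5.333 V
Step 2 — R_th: zero the source — replace V1 by a short circuit (node 2 merges into node 0) — and find the resistance seen between A (node 1) and B (node 0).
Reduce the network between node 1 (A) and node 0 (B) by series/parallel combination:
  Rp1 = R1 ‖ R2 (parallel, both between nodes 0 and 1) = 1/(1/50 + 1/40) = 22.22 Ω
R_th = 22.22 Ω
I_n = V_th/R_th = 5.333/22.22 = 0.24 A, and R_n = R_th = 22.22 Ω

Final answer: I_n = 0.24 A, R_n = 22.22 Ω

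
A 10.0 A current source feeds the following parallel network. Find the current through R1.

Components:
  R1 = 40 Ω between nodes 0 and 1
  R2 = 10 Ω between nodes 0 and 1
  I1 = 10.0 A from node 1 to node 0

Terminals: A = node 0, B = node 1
All resistors sit directly between nodes 0 and 1, so they are in parallel and share one voltage V; the full source current 10 A splits among them.
1/R_par = 1/40 + 1/10 = 0.125 S  =>  R_par = 8 Ω
V = I × R_par = 10 × 8 = 80 V
I_R1 = V/R1 = 80/40 = 2 A

Final answer: 2 A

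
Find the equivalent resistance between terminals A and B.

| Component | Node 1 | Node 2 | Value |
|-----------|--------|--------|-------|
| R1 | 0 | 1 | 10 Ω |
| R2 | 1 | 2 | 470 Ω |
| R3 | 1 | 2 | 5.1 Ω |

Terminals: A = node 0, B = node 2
Reduce the network between node 0 (A) and node 2 (B) by series/parallel combination:
  Rp1 = R2 ‖ R3 (parallel, both between nodes 1 and 2) = 1/(1/470 + 1/5.1) = 5.045 Ω
  Rs1 = R1 + Rp1 (series, joined only at node 1) = 10 + 5.045 = 15.05 Ω
R_eq = 15.05 Ω

Final answer: 15.05 Ω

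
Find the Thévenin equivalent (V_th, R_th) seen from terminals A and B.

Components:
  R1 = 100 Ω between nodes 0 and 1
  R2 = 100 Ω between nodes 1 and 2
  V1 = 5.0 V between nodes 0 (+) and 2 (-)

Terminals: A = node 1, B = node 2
Step 1 — V_th is the open-circuit voltage V_A - V_B (nothing connected across the terminals).
Nodal analysis, taking node 2 as the 0 V reference.
Source V1 fixes V_0 = 5 V.
KCL at each unknown node (sum of currents leaving = 0; resistances in Ω):
  Node 1: (V_1 - 5)/100 + (V_1 - 0)/100 = 0
Collecting terms: 0.02 × V_1 = 0.05  =>  V_1 = 2.5 V
V_th = V_1 - V_2 = 2.5 - 0 = 2.5 V
Step 2 — R_th: zero the source — replace V1 by a short circuit (node 2 merges into node 0) — and find the resistance seen between A (node 1) and B (node 0).
Reduce the network between node 1 (A) and node 0 (B) by series/parallel combination:
  Rp1 = R1 ‖ R2 (parallel, both between nodes 0 and 1) = 1/(1/100 + 1/100) = 50 Ω
R_th = 50 Ω

Final answer: V_th = 2.5 V, R_th = 50 Ω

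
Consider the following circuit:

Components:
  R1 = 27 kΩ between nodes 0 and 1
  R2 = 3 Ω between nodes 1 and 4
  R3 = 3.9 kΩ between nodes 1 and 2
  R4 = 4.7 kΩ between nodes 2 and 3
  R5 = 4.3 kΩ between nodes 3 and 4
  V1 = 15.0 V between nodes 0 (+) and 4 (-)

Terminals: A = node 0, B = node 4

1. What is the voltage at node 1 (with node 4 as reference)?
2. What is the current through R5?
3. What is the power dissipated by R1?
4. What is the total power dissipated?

Nodal analysis, taking node 4 as the 0 V reference.
Source V1 fixes V_0 = 15 V.
KCL at each unknown node (sum of currents leaving = 0; resistances in Ω):
  Node 1: (V_1 - 15)/27000 + (V_1 - 0)/3 + (V_1 - V_2)/3900 = 0
  Node 2: (V_2 - V_1)/3900 + (V_2 - V_3)/4700 = 0
  Node 3: (V_3 - V_2)/4700 + (V_3 - 0)/4300 = 0
Collecting terms (coefficients in siemens):
  0.3336·V_1 - 0.0002564·V_2 = 0.0005556
  0.0004692·V_2 - 0.0002564·V_1 - 0.0002128·V_3 = 0
  0.0004453·V_3 - 0.0002128·V_2 = 0
Solving these 3 simultaneous equations (Gaussian elimination) gives:
  V_1 = 0.001666 V, V_2 = 0.001162 V, V_3 = 0.0005554 V
Part 1:
  Read off the nodal solution: V_1 = 0.001666 V
Part 2:
  I_R5 = (V_3 - V_4)/R5 = (0.0005554 - 0)/4300 = 0.0000001292 A
  Magnitude: I_R5 = 0.0000001292 A
Part 3:
  I_R1 = (V_0 - V_1)/R1 = (15 - 0.001666)/27000 = 0.0005555 A
  P_R1 = I_R1² × R1 = (0.0005555)² × 27000 = 0.008331 W
Part 4:
  Power in each resistor, P = (ΔV)²/R:
    P_R1 = (15 - 0.001666)²/27000 = 0.008331 W
    P_R2 = (0.001666 - 0)²/3 = 0.0000009253 W
    P_R3 = (0.001666 - 0.001162)²/3900 = 0.00000000006506 W
    P_R4 = (0.001162 - 0.0005554)²/4700 = 0.0000000000784 W
    P_R5 = (0.0005554 - 0)²/4300 = 0.00000000007173 W
  P_total = P_R1 + P_R2 + P_R3 + P_R4 + P_R5 = 0.008332 W

Final answers:
1. V_1 = 0.001666 V
2. I_R5 = 1.292e-07 A
3. P_R1 = 0.008331 W
4. P_total = 0.008332 W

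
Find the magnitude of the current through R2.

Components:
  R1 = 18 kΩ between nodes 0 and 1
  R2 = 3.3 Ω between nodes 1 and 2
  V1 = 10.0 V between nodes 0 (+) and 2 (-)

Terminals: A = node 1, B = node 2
Nodal analysis, taking node 2 as the 0 V reference.
Source V1 fixes V_0 = 10 V.
KCL at each unknown node (sum of currents leaving = 0; resistances in Ω):
  Node 1: (V_1 - 10)/18000 + (V_1 - 0)/3.3 = 0
Collecting terms: 0.3031 × V_1 = 0.0005556  =>  V_1 = 0.001833 V
I_R2 = (V_1 - V_2)/R2 = (0.001833 - 0)/3.3 = 0.0005555 A
|I_R2| = 0.0005555 A

Final answer: |I_R2| = 0.0005555 A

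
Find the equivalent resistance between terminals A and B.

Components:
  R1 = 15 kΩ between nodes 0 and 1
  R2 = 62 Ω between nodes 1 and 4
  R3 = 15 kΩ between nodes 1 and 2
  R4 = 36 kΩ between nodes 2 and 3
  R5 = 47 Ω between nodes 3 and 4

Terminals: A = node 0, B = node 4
Reduce the network between node 0 (A) and node 4 (B) by series/parallel combination:
  Rs1 = R3 + R4 (series, joined only at node 2) = 15000 + 36000 = 51000 Ω
  Rs2 = R5 + Rs1 (series, joined only at node 3) = 47 + 51000 = 51050 Ω
  Rp1 = R2 ‖ Rs2 (parallel, both between nodes 1 and 4) = 1/(1/62 + 1/51050) = 61.92 Ω
  Rs3 = R1 + Rp1 (series, joined only at node 1) = 15000 + 61.92 = 15060 Ω
R_eq = 15.06 kΩ

Final answer: 15.06 kΩ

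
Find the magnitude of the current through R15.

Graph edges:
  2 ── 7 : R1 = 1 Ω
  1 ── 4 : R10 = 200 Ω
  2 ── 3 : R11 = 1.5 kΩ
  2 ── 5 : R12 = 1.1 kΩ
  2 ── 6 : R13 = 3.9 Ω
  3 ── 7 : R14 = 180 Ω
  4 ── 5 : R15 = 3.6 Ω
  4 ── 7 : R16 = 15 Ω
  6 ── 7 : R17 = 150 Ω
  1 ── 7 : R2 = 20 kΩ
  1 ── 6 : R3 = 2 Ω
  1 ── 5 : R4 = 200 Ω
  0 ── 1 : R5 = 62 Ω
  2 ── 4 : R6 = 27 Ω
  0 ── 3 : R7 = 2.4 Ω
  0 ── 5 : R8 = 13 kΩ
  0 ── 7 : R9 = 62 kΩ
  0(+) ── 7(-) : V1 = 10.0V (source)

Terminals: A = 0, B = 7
Nodal analysis, taking node 7 as the 0 V reference.
Source V1 fixes V_0 = 10 V.
KCL at each unknown node (sum of currents leaving = 0; resistances in Ω):
  Node 1: (V_1 - 0)/20000 + (V_1 - V_6)/2 + (V_1 - V_5)/200 + (V_1 - 10)/62 + (V_1 - V_4)/200 = 0
  Node 2: (V_2 - 0)/1 + (V_2 - V_4)/27 + (V_2 - V_3)/1500 + (V_2 - V_5)/1100 + (V_2 - V_6)/3.9 = 0
  Node 3: (V_3 - 10)/2.4 + (V_3 - V_2)/1500 + (V_3 - 0)/180 = 0
  Node 4: (V_4 - V_2)/27 + (V_4 - V_1)/200 + (V_4 - V_5)/3.6 + (V_4 - 0)/15 = 0
  Node 5: (V_5 - V_1)/200 + (V_5 - 10)/13000 + (V_5 - V_2)/1100 + (V_5 - V_4)/3.6 = 0
  Node 6: (V_6 - V_1)/2 + (V_6 - V_2)/3.9 + (V_6 - 0)/150 = 0
Collecting terms (coefficients in siemens):
  0.5262·V_1 - 0.005·V_4 - 0.005·V_5 - 0.5·V_6 = 0.1613
  1.295·V_2 - 0.0006667·V_3 - 0.03704·V_4 - 0.0009091·V_5 - 0.2564·V_6 = 0
  0.4229·V_3 - 0.0006667·V_2 = 4.167
  0.3865·V_4 - 0.005·V_1 - 0.03704·V_2 - 0.2778·V_5 = 0
  0.2838·V_5 - 0.005·V_1 - 0.0009091·V_2 - 0.2778·V_4 = 0.0007692
  0.7631·V_6 - 0.5·V_1 - 0.2564·V_2 = 0
Solving these 6 simultaneous equations (Gaussian elimination) gives:
  V_1 = 0.9379 V, V_2 = 0.14 V, V_3 = 9.853 V, V_4 = 0.1339 V
  V_5 = 0.1508 V, V_6 = 0.6616 V
I_R15 = (V_4 - V_5)/R15 = (0.1339 - 0.1508)/3.6 = -0.004684 A
|I_R15| = 0.004684 A

Final answer: |I_R15| = 0.004684 A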